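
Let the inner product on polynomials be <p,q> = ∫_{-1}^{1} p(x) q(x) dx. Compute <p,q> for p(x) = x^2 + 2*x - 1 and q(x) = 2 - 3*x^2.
<p,q> = -28/15

Expand the product: p(x)·q(x) = -3*x^4 - 6*x^3 + 5*x^2 + 4*x - 2.
∫_{-1}^{1} of each monomial x^k gives [2/(k+1) if k even, 0 if k odd]. Integrating term-by-term (or equivalently evaluating the antiderivative F(x) = -3*x^5/5 - 3*x^4/2 + 5*x^3/3 + 2*x^2 - 2*x at the endpoints):
  F(1) − F(−1) = -13/30 − (43/30) = -28/15.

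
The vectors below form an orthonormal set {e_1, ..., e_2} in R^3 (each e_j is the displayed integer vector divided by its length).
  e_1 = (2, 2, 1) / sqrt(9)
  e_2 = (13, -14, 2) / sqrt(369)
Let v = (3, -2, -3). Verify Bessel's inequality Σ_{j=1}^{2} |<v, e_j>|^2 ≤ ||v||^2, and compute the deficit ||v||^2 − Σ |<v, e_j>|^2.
Σ |<v, e_j>|^2 = 418/41; ||v||^2 = 22; deficit = 484/41

Write each e_j = u_j / sqrt(<u_j, u_j>) where u_j is the displayed integer vector. Then <v, e_j> = <v, u_j> / sqrt(<u_j, u_j>), so |<v, e_j>|^2 = <v, u_j>^2 / <u_j, u_j>.
Coefficients: <v, e_1> = -1/sqrt(9), <v, e_2> = 61/sqrt(369).
Square and sum: Σ |<v, e_j>|^2 = 418/41.
Compute ||v||^2 = v·v = 22.
Deficit = 22 − 418/41 = 484/41 ≥ 0, confirming Bessel's inequality. (The deficit equals ||v − Σ <v,e_j> e_j||^2, the squared distance from v to span{e_j}.)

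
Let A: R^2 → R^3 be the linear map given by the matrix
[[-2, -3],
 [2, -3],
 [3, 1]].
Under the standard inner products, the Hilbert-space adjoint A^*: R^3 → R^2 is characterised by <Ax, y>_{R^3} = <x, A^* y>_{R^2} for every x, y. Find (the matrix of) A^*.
A^* = A^T =
[[-2, 2, 3],
 [-3, -3, 1]]

For real matrices with standard dot products, the defining identity <Ax, y> = <x, A^* y> gives (Ax)^T y = x^T (A^*) y, i.e. x^T A^T y = x^T (A^*) y. Since this holds for all x, y, we must have A^* = A^T. Therefore
A^* =
[[-2, 2, 3],
 [-3, -3, 1]].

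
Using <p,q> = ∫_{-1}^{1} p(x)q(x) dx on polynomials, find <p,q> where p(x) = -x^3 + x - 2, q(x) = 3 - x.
<p,q> = -184/15

Expand the product: p(x)·q(x) = x^4 - 3*x^3 - x^2 + 5*x - 6.
∫_{-1}^{1} of each monomial x^k gives [2/(k+1) if k even, 0 if k odd]. Integrating term-by-term (or equivalently evaluating the antiderivative F(x) = x^5/5 - 3*x^4/4 - x^3/3 + 5*x^2/2 - 6*x at the endpoints):
  F(1) − F(−1) = -263/60 − (473/60) = -184/15.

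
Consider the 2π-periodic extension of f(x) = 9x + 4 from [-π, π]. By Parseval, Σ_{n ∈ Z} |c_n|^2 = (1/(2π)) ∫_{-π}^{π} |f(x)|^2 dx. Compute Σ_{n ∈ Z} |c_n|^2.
Σ |c_n|^2 = 27π^2 + 16

Expand and integrate term by term over [-π, π]:
  ∫ (9x)^2 dx = 81·(2π^3/3); ∫ 2·9·(4)·x dx = 0 (odd integrand); ∫ 4^2 dx = 16·2π.
So (1/(2π)) ∫_{-π}^{π} (9x + 4)^2 dx = 81π^2/3 + 16 = 27π^2 + 16.
Parseval ⇒ Σ |c_n|^2 = 27π^2 + 16.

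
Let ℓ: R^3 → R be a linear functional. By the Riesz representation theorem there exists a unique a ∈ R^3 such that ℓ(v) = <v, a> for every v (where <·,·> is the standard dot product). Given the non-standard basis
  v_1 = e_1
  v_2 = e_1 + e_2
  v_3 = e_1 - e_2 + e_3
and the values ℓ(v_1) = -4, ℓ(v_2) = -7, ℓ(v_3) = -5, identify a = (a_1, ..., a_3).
a = (-4, -3, -4)

Write a = (a_1, ..., a_3) in the standard basis. For each basis vector v_i, ℓ(v_i) = <v_i, a> is a linear equation in the a_j's. Collect the n equations into a matrix system V a = ℓ, where row i of V is v_i (expressed in the standard basis). Since V is invertible (lower-triangular with 1s on the diagonal, up to permutation), solve by back-substitution:
  V =
[[1, 0, 0],
 [1, 1, 0],
 [1, -1, 1]]
  V a = (-4, -7, -5)
Solving gives a = (-4, -3, -4).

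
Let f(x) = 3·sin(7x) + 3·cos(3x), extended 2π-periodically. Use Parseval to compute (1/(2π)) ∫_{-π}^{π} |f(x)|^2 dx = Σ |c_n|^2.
Σ |c_n|^2 = 9

Expand |f|^2 and use orthogonality of {sin(nx), cos(mx)} on [-π, π]:
  ∫_{-π}^{π} sin(nx)^2 dx = π, ∫ cos(mx)^2 dx = π, and cross terms integrate to 0.
So ∫_{-π}^{π} f(x)^2 dx = 3^2 · π + 3^2 · π = (9 + 9)π.
Divide by 2π: (9 + 9)/2 = 9.
By Parseval, this equals Σ |c_n|^2.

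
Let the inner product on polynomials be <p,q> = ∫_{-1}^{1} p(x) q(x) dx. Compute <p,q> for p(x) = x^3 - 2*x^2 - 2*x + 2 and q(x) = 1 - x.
<p,q> = 18/5

Expand the product: p(x)·q(x) = -x^4 + 3*x^3 - 4*x + 2.
∫_{-1}^{1} of each monomial x^k gives [2/(k+1) if k even, 0 if k odd]. Integrating term-by-term (or equivalently evaluating the antiderivative F(x) = -x^5/5 + 3*x^4/4 - 2*x^2 + 2*x at the endpoints):
  F(1) − F(−1) = 11/20 − (-61/20) = 18/5.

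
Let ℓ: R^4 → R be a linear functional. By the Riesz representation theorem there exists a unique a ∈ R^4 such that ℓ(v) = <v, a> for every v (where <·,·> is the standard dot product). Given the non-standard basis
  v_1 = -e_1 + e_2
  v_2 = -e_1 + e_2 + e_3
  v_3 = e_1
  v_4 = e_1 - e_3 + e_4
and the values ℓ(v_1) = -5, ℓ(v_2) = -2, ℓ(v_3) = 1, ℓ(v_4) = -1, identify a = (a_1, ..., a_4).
a = (1, -4, 3, 1)

Write a = (a_1, ..., a_4) in the standard basis. For each basis vector v_i, ℓ(v_i) = <v_i, a> is a linear equation in the a_j's. Collect the n equations into a matrix system V a = ℓ, where row i of V is v_i (expressed in the standard basis). Since V is invertible (lower-triangular with 1s on the diagonal, up to permutation), solve by back-substitution:
  V =
[[-1, 1, 0, 0],
 [-1, 1, 1, 0],
 [1, 0, 0, 0],
 [1, 0, -1, 1]]
  V a = (-5, -2, 1, -1)
Solving gives a = (1, -4, 3, 1).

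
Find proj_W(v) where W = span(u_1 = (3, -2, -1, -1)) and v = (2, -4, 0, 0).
proj_W(v) = (14/5, -28/15, -14/15, -14/15)

Set up U = [u_1 | ... | u_1] ∈ R^(4×1). The projector onto W = col(U) is P = U (U^T U)^(-1) U^T.
Compute U^T U =
  [15],
and U^T v = (14).
Solve U^T U · c = U^T v for the coefficients: c = (14/15). The projection is proj_W(v) = U c.
Check: (v - proj_W(v)) · u_1 = 0  (should be 0).
Result: proj_W(v) = (14/5, -28/15, -14/15, -14/15).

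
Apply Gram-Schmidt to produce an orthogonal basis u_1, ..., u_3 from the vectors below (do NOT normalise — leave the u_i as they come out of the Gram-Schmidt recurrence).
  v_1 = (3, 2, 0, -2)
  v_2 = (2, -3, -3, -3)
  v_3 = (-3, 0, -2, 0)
Orthogonal basis:
  u_1 = (3, 2, 0, -2)
  u_2 = (16/17, -63/17, -3, -39/17)
  u_3 = (-744/491, 720/491, -820/491, -396/491)

Apply the Gram-Schmidt recurrence
  u_1 = v_1
  u_i = v_i − Σ_{j<i} ((v_i · u_j) / (u_j · u_j)) · u_j.

Step by step this gives:
  u_1 = (3, 2, 0, -2)
  u_2 = (16/17, -63/17, -3, -39/17)
  u_3 = (-744/491, 720/491, -820/491, -396/491)

Orthogonality check:
  u_2 · u_1 = 0 (should be 0)
  u_3 · u_1 = 0 (should be 0)
  u_3 · u_2 = 0 (should be 0)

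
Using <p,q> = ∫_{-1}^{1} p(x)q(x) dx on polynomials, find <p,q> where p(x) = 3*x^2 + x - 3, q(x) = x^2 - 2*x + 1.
<p,q> = -92/15

Expand the product: p(x)·q(x) = 3*x^4 - 5*x^3 - 2*x^2 + 7*x - 3.
∫_{-1}^{1} of each monomial x^k gives [2/(k+1) if k even, 0 if k odd]. Integrating term-by-term (or equivalently evaluating the antiderivative F(x) = 3*x^5/5 - 5*x^4/4 - 2*x^3/3 + 7*x^2/2 - 3*x at the endpoints):
  F(1) − F(−1) = -49/60 − (319/60) = -92/15.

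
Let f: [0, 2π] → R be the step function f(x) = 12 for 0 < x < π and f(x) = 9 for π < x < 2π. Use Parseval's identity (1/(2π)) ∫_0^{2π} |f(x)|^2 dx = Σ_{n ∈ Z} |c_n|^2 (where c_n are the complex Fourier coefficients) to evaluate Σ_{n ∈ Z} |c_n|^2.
Σ |c_n|^2 = 225/2

Parseval equates the L^2 energy of f (normalised by 1/(2π)) with the ℓ^2 sum of its Fourier coefficients: (1/(2π)) ∫_0^{2π} |f|^2 = Σ |c_n|^2.
Compute the left side: (1/(2π)) [∫_0^π 12^2 dx + ∫_π^{2π} 9^2 dx] = (1/(2π)) · (144π + 81π) = (144 + 81)/2 = 225/2.
So Σ_{n ∈ Z} |c_n|^2 = 225/2.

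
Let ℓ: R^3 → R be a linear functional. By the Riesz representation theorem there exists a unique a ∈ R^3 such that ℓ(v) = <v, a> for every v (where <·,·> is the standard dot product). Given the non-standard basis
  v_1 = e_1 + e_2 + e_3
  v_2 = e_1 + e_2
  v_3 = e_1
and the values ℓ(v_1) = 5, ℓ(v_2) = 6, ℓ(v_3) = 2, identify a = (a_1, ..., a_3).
a = (2, 4, -1)

Write a = (a_1, ..., a_3) in the standard basis. For each basis vector v_i, ℓ(v_i) = <v_i, a> is a linear equation in the a_j's. Collect the n equations into a matrix system V a = ℓ, where row i of V is v_i (expressed in the standard basis). Since V is invertible (lower-triangular with 1s on the diagonal, up to permutation), solve by back-substitution:
  V =
[[1, 1, 1],
 [1, 1, 0],
 [1, 0, 0]]
  V a = (5, 6, 2)
Solving gives a = (2, 4, -1).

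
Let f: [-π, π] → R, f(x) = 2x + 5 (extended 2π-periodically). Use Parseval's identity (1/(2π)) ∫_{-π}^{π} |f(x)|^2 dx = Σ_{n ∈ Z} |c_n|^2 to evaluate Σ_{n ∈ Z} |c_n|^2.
Σ |c_n|^2 = 4π^2/3 + 25

Expand and integrate term by term over [-π, π]:
  ∫ (2x)^2 dx = 4·(2π^3/3); ∫ 2·2·(5)·x dx = 0 (odd integrand); ∫ 5^2 dx = 25·2π.
So (1/(2π)) ∫_{-π}^{π} (2x + 5)^2 dx = 4π^2/3 + 25 = 4π^2/3 + 25.
Parseval ⇒ Σ |c_n|^2 = 4π^2/3 + 25.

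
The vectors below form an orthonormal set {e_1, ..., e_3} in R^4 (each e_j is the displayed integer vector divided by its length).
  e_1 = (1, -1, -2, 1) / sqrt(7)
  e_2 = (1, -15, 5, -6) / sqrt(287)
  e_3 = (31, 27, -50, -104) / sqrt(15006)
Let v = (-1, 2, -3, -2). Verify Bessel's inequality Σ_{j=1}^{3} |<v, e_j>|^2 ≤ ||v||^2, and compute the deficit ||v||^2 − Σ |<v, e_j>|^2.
Σ |<v, e_j>|^2 = 1689/122; ||v||^2 = 18; deficit = 507/122

Write each e_j = u_j / sqrt(<u_j, u_j>) where u_j is the displayed integer vector. Then <v, e_j> = <v, u_j> / sqrt(<u_j, u_j>), so |<v, e_j>|^2 = <v, u_j>^2 / <u_j, u_j>.
Coefficients: <v, e_1> = 1/sqrt(7), <v, e_2> = -34/sqrt(287), <v, e_3> = 381/sqrt(15006).
Square and sum: Σ |<v, e_j>|^2 = 1689/122.
Compute ||v||^2 = v·v = 18.
Deficit = 18 − 1689/122 = 507/122 ≥ 0, confirming Bessel's inequality. (The deficit equals ||v − Σ <v,e_j> e_j||^2, the squared distance from v to span{e_j}.)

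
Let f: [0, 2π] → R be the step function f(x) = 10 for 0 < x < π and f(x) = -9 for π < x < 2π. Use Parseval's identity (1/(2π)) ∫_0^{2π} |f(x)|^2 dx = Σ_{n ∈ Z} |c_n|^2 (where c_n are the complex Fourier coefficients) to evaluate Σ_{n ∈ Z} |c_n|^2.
Σ |c_n|^2 = 181/2

Parseval equates the L^2 energy of f (normalised by 1/(2π)) with the ℓ^2 sum of its Fourier coefficients: (1/(2π)) ∫_0^{2π} |f|^2 = Σ |c_n|^2.
Compute the left side: (1/(2π)) [∫_0^π 10^2 dx + ∫_π^{2π} (-9)^2 dx] = (1/(2π)) · (100π + 81π) = (100 + 81)/2 = 181/2.
So Σ_{n ∈ Z} |c_n|^2 = 181/2.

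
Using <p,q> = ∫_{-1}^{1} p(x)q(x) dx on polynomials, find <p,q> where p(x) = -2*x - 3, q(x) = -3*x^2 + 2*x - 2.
<p,q> = 46/3

Expand the product: p(x)·q(x) = 6*x^3 + 5*x^2 - 2*x + 6.
∫_{-1}^{1} of each monomial x^k gives [2/(k+1) if k even, 0 if k odd]. Integrating term-by-term (or equivalently evaluating the antiderivative F(x) = 3*x^4/2 + 5*x^3/3 - x^2 + 6*x at the endpoints):
  F(1) − F(−1) = 49/6 − (-43/6) = 46/3.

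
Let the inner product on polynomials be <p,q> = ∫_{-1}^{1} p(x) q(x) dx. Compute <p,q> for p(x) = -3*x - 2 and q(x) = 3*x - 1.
<p,q> = -2

Expand the product: p(x)·q(x) = -9*x^2 - 3*x + 2.
∫_{-1}^{1} of each monomial x^k gives [2/(k+1) if k even, 0 if k odd]. Integrating term-by-term (or equivalently evaluating the antiderivative F(x) = -3*x^3 - 3*x^2/2 + 2*x at the endpoints):
  F(1) − F(−1) = -5/2 − (-1/2) = -2.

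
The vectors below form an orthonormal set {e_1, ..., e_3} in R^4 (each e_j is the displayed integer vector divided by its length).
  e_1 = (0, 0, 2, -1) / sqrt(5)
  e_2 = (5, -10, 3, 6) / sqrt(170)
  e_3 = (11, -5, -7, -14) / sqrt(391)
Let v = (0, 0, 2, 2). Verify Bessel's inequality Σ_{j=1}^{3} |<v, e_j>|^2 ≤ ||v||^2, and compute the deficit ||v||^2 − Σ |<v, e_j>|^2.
Σ |<v, e_j>|^2 = 166/23; ||v||^2 = 8; deficit = 18/23

Write each e_j = u_j / sqrt(<u_j, u_j>) where u_j is the displayed integer vector. Then <v, e_j> = <v, u_j> / sqrt(<u_j, u_j>), so |<v, e_j>|^2 = <v, u_j>^2 / <u_j, u_j>.
Coefficients: <v, e_1> = 2/sqrt(5), <v, e_2> = 18/sqrt(170), <v, e_3> = -42/sqrt(391).
Square and sum: Σ |<v, e_j>|^2 = 166/23.
Compute ||v||^2 = v·v = 8.
Deficit = 8 − 166/23 = 18/23 ≥ 0, confirming Bessel's inequality. (The deficit equals ||v − Σ <v,e_j> e_j||^2, the squared distance from v to span{e_j}.)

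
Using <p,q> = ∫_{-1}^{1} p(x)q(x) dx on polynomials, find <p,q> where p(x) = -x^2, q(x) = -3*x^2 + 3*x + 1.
<p,q> = 8/15

Expand the product: p(x)·q(x) = 3*x^4 - 3*x^3 - x^2.
∫_{-1}^{1} of each monomial x^k gives [2/(k+1) if k even, 0 if k odd]. Integrating term-by-term (or equivalently evaluating the antiderivative F(x) = 3*x^5/5 - 3*x^4/4 - x^3/3 at the endpoints):
  F(1) − F(−1) = -29/60 − (-61/60) = 8/15.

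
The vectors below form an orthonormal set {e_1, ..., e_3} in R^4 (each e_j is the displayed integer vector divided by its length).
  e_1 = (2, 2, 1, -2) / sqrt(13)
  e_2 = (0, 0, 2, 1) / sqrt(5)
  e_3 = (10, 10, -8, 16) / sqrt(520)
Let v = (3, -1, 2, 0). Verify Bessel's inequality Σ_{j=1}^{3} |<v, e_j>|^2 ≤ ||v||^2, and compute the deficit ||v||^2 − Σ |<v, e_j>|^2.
Σ |<v, e_j>|^2 = 6; ||v||^2 = 14; deficit = 8

Write each e_j = u_j / sqrt(<u_j, u_j>) where u_j is the displayed integer vector. Then <v, e_j> = <v, u_j> / sqrt(<u_j, u_j>), so |<v, e_j>|^2 = <v, u_j>^2 / <u_j, u_j>.
Coefficients: <v, e_1> = 6/sqrt(13), <v, e_2> = 4/sqrt(5), <v, e_3> = 4/sqrt(520).
Square and sum: Σ |<v, e_j>|^2 = 6.
Compute ||v||^2 = v·v = 14.
Deficit = 14 − 6 = 8 ≥ 0, confirming Bessel's inequality. (The deficit equals ||v − Σ <v,e_j> e_j||^2, the squared distance from v to span{e_j}.)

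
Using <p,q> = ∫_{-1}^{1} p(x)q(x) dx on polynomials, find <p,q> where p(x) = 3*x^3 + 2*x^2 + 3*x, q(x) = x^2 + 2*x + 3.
<p,q> = 56/5

Expand the product: p(x)·q(x) = 3*x^5 + 8*x^4 + 16*x^3 + 12*x^2 + 9*x.
∫_{-1}^{1} of each monomial x^k gives [2/(k+1) if k even, 0 if k odd]. Integrating term-by-term (or equivalently evaluating the antiderivative F(x) = x^6/2 + 8*x^5/5 + 4*x^4 + 4*x^3 + 9*x^2/2 at the endpoints):
  F(1) − F(−1) = 73/5 − (17/5) = 56/5.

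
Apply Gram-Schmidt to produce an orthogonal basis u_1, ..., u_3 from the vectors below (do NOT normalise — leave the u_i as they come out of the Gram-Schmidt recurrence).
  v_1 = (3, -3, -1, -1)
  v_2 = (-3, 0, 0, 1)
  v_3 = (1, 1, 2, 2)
Orthogonal basis:
  u_1 = (3, -3, -1, -1)
  u_2 = (-3/2, -3/2, -1/2, 1/2)
  u_3 = (7/10, -1/2, 3/2, 21/10)

Apply the Gram-Schmidt recurrence
  u_1 = v_1
  u_i = v_i − Σ_{j<i} ((v_i · u_j) / (u_j · u_j)) · u_j.

Step by step this gives:
  u_1 = (3, -3, -1, -1)
  u_2 = (-3/2, -3/2, -1/2, 1/2)
  u_3 = (7/10, -1/2, 3/2, 21/10)

Orthogonality check:
  u_2 · u_1 = 0 (should be 0)
  u_3 · u_1 = 0 (should be 0)
  u_3 · u_2 = 0 (should be 0)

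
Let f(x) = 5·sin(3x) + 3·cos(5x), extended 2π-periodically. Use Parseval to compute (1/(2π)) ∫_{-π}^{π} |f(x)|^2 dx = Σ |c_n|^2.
Σ |c_n|^2 = 17

Expand |f|^2 and use orthogonality of {sin(nx), cos(mx)} on [-π, π]:
  ∫_{-π}^{π} sin(nx)^2 dx = π, ∫ cos(mx)^2 dx = π, and cross terms integrate to 0.
So ∫_{-π}^{π} f(x)^2 dx = 5^2 · π + 3^2 · π = (25 + 9)π.
Divide by 2π: (25 + 9)/2 = 17.
By Parseval, this equals Σ |c_n|^2.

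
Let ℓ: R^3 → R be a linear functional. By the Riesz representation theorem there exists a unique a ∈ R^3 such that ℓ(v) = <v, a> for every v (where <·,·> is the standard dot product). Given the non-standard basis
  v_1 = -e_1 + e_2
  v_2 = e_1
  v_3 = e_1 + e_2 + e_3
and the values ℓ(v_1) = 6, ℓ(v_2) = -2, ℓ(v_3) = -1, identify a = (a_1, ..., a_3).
a = (-2, 4, -3)

Write a = (a_1, ..., a_3) in the standard basis. For each basis vector v_i, ℓ(v_i) = <v_i, a> is a linear equation in the a_j's. Collect the n equations into a matrix system V a = ℓ, where row i of V is v_i (expressed in the standard basis). Since V is invertible (lower-triangular with 1s on the diagonal, up to permutation), solve by back-substitution:
  V =
[[-1, 1, 0],
 [1, 0, 0],
 [1, 1, 1]]
  V a = (6, -2, -1)
Solving gives a = (-2, 4, -3).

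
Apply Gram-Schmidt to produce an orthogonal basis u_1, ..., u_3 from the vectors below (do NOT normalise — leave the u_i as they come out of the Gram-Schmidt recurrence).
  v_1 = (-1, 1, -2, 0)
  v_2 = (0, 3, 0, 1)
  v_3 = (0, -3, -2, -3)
Orthogonal basis:
  u_1 = (-1, 1, -2, 0)
  u_2 = (1/2, 5/2, 1, 1)
  u_3 = (46/51, 26/51, -10/51, -26/17)

Apply the Gram-Schmidt recurrence
  u_1 = v_1
  u_i = v_i − Σ_{j<i} ((v_i · u_j) / (u_j · u_j)) · u_j.

Step by step this gives:
  u_1 = (-1, 1, -2, 0)
  u_2 = (1/2, 5/2, 1, 1)
  u_3 = (46/51, 26/51, -10/51, -26/17)

Orthogonality check:
  u_2 · u_1 = 0 (should be 0)
  u_3 · u_1 = 0 (should be 0)
  u_3 · u_2 = 0 (should be 0)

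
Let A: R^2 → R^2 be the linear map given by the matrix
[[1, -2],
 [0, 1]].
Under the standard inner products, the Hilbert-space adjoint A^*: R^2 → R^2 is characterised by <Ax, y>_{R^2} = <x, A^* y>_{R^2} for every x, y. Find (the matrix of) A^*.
A^* = A^T =
[[1, 0],
 [-2, 1]]

For real matrices with standard dot products, the defining identity <Ax, y> = <x, A^* y> gives (Ax)^T y = x^T (A^*) y, i.e. x^T A^T y = x^T (A^*) y. Since this holds for all x, y, we must have A^* = A^T. Therefore
A^* =
[[1, 0],
 [-2, 1]].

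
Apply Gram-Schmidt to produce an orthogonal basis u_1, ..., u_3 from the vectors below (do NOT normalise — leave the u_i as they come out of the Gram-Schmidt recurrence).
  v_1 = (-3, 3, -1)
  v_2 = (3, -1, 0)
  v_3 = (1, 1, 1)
Orthogonal basis:
  u_1 = (-3, 3, -1)
  u_2 = (21/19, 17/19, -12/19)
  u_3 = (5/23, 15/23, 30/23)

Apply the Gram-Schmidt recurrence
  u_1 = v_1
  u_i = v_i − Σ_{j<i} ((v_i · u_j) / (u_j · u_j)) · u_j.

Step by step this gives:
  u_1 = (-3, 3, -1)
  u_2 = (21/19, 17/19, -12/19)
  u_3 = (5/23, 15/23, 30/23)

Orthogonality check:
  u_2 · u_1 = 0 (should be 0)
  u_3 · u_1 = 0 (should be 0)
  u_3 · u_2 = 0 (should be 0)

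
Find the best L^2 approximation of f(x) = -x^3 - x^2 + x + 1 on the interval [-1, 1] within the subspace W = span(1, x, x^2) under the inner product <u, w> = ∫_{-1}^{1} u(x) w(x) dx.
g(x) = -x^2 + 2*x/5 + 1

The best approximation g ∈ W is the orthogonal projection of f onto W. Writing g = a_0 + a_1 x + a_2 x^2, the coefficients solve the normal equations G · a = b where
  G_{ij} = <φ_i, φ_j> and b_i = <f, φ_i>, with φ_0 = 1, φ_1 = x, φ_2 = x^2.
G =
  [2, 0, 2/3]
  [0, 2/3, 0]
  [2/3, 0, 2/5],
b = (4/3, 4/15, 4/15).
Solving gives a_0 = 1, a_1 = 2/5, a_2 = -1, so
  g(x) = -x^2 + 2*x/5 + 1.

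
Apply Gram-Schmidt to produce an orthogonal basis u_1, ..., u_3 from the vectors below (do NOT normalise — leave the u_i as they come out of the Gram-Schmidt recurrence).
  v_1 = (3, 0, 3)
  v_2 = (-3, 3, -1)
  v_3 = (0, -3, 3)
Orthogonal basis:
  u_1 = (3, 0, 3)
  u_2 = (-1, 3, 1)
  u_3 = (-45/22, -15/11, 45/22)

Apply the Gram-Schmidt recurrence
  u_1 = v_1
  u_i = v_i − Σ_{j<i} ((v_i · u_j) / (u_j · u_j)) · u_j.

Step by step this gives:
  u_1 = (3, 0, 3)
  u_2 = (-1, 3, 1)
  u_3 = (-45/22, -15/11, 45/22)

Orthogonality check:
  u_2 · u_1 = 0 (should be 0)
  u_3 · u_1 = 0 (should be 0)
  u_3 · u_2 = 0 (should be 0)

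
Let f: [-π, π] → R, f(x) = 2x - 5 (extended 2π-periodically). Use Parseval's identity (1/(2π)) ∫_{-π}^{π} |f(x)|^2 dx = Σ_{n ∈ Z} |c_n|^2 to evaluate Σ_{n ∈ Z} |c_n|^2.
Σ |c_n|^2 = 4π^2/3 + 25

Expand and integrate term by term over [-π, π]:
  ∫ (2x)^2 dx = 4·(2π^3/3); ∫ 2·2·(-5)·x dx = 0 (odd integrand); ∫ (-5)^2 dx = 25·2π.
So (1/(2π)) ∫_{-π}^{π} (2x - 5)^2 dx = 4π^2/3 + 25 = 4π^2/3 + 25.
Parseval ⇒ Σ |c_n|^2 = 4π^2/3 + 25.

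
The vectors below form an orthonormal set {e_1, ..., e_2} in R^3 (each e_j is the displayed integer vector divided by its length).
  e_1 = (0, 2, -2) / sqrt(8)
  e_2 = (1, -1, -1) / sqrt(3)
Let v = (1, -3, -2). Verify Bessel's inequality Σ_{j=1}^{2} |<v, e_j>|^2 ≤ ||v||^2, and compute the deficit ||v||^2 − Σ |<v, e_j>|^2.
Σ |<v, e_j>|^2 = 25/2; ||v||^2 = 14; deficit = 3/2

Write each e_j = u_j / sqrt(<u_j, u_j>) where u_j is the displayed integer vector. Then <v, e_j> = <v, u_j> / sqrt(<u_j, u_j>), so |<v, e_j>|^2 = <v, u_j>^2 / <u_j, u_j>.
Coefficients: <v, e_1> = -2/sqrt(8), <v, e_2> = 6/sqrt(3).
Square and sum: Σ |<v, e_j>|^2 = 25/2.
Compute ||v||^2 = v·v = 14.
Deficit = 14 − 25/2 = 3/2 ≥ 0, confirming Bessel's inequality. (The deficit equals ||v − Σ <v,e_j> e_j||^2, the squared distance from v to span{e_j}.)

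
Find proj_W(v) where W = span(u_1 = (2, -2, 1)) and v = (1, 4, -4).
proj_W(v) = (-20/9, 20/9, -10/9)

Set up U = [u_1 | ... | u_1] ∈ R^(3×1). The projector onto W = col(U) is P = U (U^T U)^(-1) U^T.
Compute U^T U =
  [9],
and U^T v = (-10).
Solve U^T U · c = U^T v for the coefficients: c = (-10/9). The projection is proj_W(v) = U c.
Check: (v - proj_W(v)) · u_1 = 0  (should be 0).
Result: proj_W(v) = (-20/9, 20/9, -10/9).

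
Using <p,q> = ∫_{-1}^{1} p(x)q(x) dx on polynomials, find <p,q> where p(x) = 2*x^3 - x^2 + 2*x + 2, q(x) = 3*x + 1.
<p,q> = 146/15

Expand the product: p(x)·q(x) = 6*x^4 - x^3 + 5*x^2 + 8*x + 2.
∫_{-1}^{1} of each monomial x^k gives [2/(k+1) if k even, 0 if k odd]. Integrating term-by-term (or equivalently evaluating the antiderivative F(x) = 6*x^5/5 - x^4/4 + 5*x^3/3 + 4*x^2 + 2*x at the endpoints):
  F(1) − F(−1) = 517/60 − (-67/60) = 146/15.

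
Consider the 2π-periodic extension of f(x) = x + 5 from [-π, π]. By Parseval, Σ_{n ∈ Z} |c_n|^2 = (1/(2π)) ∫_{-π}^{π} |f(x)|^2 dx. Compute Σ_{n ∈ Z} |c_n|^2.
Σ |c_n|^2 = π^2/3 + 25

Expand and integrate term by term over [-π, π]:
  ∫ (x)^2 dx = 1·(2π^3/3); ∫ 2·1·(5)·x dx = 0 (odd integrand); ∫ 5^2 dx = 25·2π.
So (1/(2π)) ∫_{-π}^{π} (x + 5)^2 dx = 1π^2/3 + 25 = π^2/3 + 25.
Parseval ⇒ Σ |c_n|^2 = π^2/3 + 25.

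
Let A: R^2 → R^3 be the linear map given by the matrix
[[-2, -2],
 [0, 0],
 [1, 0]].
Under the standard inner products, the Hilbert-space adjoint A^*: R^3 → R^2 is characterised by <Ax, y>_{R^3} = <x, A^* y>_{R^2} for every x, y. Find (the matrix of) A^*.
A^* = A^T =
[[-2, 0, 1],
 [-2, 0, 0]]

For real matrices with standard dot products, the defining identity <Ax, y> = <x, A^* y> gives (Ax)^T y = x^T (A^*) y, i.e. x^T A^T y = x^T (A^*) y. Since this holds for all x, y, we must have A^* = A^T. Therefore
A^* =
[[-2, 0, 1],
 [-2, 0, 0]].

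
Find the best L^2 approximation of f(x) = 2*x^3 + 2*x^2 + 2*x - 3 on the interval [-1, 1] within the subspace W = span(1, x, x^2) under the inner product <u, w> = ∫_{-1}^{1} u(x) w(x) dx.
g(x) = 2*x^2 + 16*x/5 - 3

The best approximation g ∈ W is the orthogonal projection of f onto W. Writing g = a_0 + a_1 x + a_2 x^2, the coefficients solve the normal equations G · a = b where
  G_{ij} = <φ_i, φ_j> and b_i = <f, φ_i>, with φ_0 = 1, φ_1 = x, φ_2 = x^2.
G =
  [2, 0, 2/3]
  [0, 2/3, 0]
  [2/3, 0, 2/5],
b = (-14/3, 32/15, -6/5).
Solving gives a_0 = -3, a_1 = 16/5, a_2 = 2, so
  g(x) = 2*x^2 + 16*x/5 - 3.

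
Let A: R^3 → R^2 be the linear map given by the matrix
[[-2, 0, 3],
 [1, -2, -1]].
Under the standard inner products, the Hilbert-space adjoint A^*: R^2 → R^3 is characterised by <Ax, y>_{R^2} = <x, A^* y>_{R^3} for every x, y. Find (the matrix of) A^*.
A^* = A^T =
[[-2, 1],
 [0, -2],
 [3, -1]]

For real matrices with standard dot products, the defining identity <Ax, y> = <x, A^* y> gives (Ax)^T y = x^T (A^*) y, i.e. x^T A^T y = x^T (A^*) y. Since this holds for all x, y, we must have A^* = A^T. Therefore
A^* =
[[-2, 1],
 [0, -2],
 [3, -1]].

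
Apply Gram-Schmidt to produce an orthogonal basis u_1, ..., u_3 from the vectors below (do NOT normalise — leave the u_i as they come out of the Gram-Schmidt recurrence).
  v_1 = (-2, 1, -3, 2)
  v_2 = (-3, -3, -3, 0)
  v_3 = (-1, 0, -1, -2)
Orthogonal basis:
  u_1 = (-2, 1, -3, 2)
  u_2 = (-5/3, -11/3, -1, -4/3)
  u_3 = (-8/19, 37/38, -21/38, -33/19)

Apply the Gram-Schmidt recurrence
  u_1 = v_1
  u_i = v_i − Σ_{j<i} ((v_i · u_j) / (u_j · u_j)) · u_j.

Step by step this gives:
  u_1 = (-2, 1, -3, 2)
  u_2 = (-5/3, -11/3, -1, -4/3)
  u_3 = (-8/19, 37/38, -21/38, -33/19)

Orthogonality check:
  u_2 · u_1 = 0 (should be 0)
  u_3 · u_1 = 0 (should be 0)
  u_3 · u_2 = 0 (should be 0)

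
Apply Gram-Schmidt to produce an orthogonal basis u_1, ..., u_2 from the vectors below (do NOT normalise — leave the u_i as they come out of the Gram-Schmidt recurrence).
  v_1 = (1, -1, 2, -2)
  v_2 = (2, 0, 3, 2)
Orthogonal basis:
  u_1 = (1, -1, 2, -2)
  u_2 = (8/5, 2/5, 11/5, 14/5)

Apply the Gram-Schmidt recurrence
  u_1 = v_1
  u_i = v_i − Σ_{j<i} ((v_i · u_j) / (u_j · u_j)) · u_j.

Step by step this gives:
  u_1 = (1, -1, 2, -2)
  u_2 = (8/5, 2/5, 11/5, 14/5)

Orthogonality check:
  u_2 · u_1 = 0 (should be 0)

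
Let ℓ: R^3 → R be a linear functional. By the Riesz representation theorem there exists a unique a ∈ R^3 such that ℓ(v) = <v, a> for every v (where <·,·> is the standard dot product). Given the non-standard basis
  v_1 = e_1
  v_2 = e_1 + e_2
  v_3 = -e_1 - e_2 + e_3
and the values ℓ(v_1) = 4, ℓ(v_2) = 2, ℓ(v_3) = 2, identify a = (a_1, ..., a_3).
a = (4, -2, 4)

Write a = (a_1, ..., a_3) in the standard basis. For each basis vector v_i, ℓ(v_i) = <v_i, a> is a linear equation in the a_j's. Collect the n equations into a matrix system V a = ℓ, where row i of V is v_i (expressed in the standard basis). Since V is invertible (lower-triangular with 1s on the diagonal, up to permutation), solve by back-substitution:
  V =
[[1, 0, 0],
 [1, 1, 0],
 [-1, -1, 1]]
  V a = (4, 2, 2)
Solving gives a = (4, -2, 4).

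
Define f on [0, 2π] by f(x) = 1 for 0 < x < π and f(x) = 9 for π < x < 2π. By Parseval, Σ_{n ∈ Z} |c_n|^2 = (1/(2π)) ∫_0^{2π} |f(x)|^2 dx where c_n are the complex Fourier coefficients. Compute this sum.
Σ |c_n|^2 = 41

Parseval equates the L^2 energy of f (normalised by 1/(2π)) with the ℓ^2 sum of its Fourier coefficients: (1/(2π)) ∫_0^{2π} |f|^2 = Σ |c_n|^2.
Compute the left side: (1/(2π)) [∫_0^π 1^2 dx + ∫_π^{2π} 9^2 dx] = (1/(2π)) · (1π + 81π) = (1 + 81)/2 = 41.
So Σ_{n ∈ Z} |c_n|^2 = 41.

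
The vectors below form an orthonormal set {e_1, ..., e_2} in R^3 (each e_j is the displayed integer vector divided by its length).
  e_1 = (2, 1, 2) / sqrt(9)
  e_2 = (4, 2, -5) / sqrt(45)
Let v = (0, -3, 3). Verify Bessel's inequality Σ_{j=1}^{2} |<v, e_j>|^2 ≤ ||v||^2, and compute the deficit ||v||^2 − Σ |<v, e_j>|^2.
Σ |<v, e_j>|^2 = 54/5; ||v||^2 = 18; deficit = 36/5

Write each e_j = u_j / sqrt(<u_j, u_j>) where u_j is the displayed integer vector. Then <v, e_j> = <v, u_j> / sqrt(<u_j, u_j>), so |<v, e_j>|^2 = <v, u_j>^2 / <u_j, u_j>.
Coefficients: <v, e_1> = 3/sqrt(9), <v, e_2> = -21/sqrt(45).
Square and sum: Σ |<v, e_j>|^2 = 54/5.
Compute ||v||^2 = v·v = 18.
Deficit = 18 − 54/5 = 36/5 ≥ 0, confirming Bessel's inequality. (The deficit equals ||v − Σ <v,e_j> e_j||^2, the squared distance from v to span{e_j}.)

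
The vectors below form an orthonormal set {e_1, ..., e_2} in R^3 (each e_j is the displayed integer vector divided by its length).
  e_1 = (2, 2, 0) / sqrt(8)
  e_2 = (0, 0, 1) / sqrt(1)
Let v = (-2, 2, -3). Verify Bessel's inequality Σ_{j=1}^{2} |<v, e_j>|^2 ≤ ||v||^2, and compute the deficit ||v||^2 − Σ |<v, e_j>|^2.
Σ |<v, e_j>|^2 = 9; ||v||^2 = 17; deficit = 8

Write each e_j = u_j / sqrt(<u_j, u_j>) where u_j is the displayed integer vector. Then <v, e_j> = <v, u_j> / sqrt(<u_j, u_j>), so |<v, e_j>|^2 = <v, u_j>^2 / <u_j, u_j>.
Coefficients: <v, e_1> = 0/sqrt(8), <v, e_2> = -3/sqrt(1).
Square and sum: Σ |<v, e_j>|^2 = 9.
Compute ||v||^2 = v·v = 17.
Deficit = 17 − 9 = 8 ≥ 0, confirming Bessel's inequality. (The deficit equals ||v − Σ <v,e_j> e_j||^2, the squared distance from v to span{e_j}.)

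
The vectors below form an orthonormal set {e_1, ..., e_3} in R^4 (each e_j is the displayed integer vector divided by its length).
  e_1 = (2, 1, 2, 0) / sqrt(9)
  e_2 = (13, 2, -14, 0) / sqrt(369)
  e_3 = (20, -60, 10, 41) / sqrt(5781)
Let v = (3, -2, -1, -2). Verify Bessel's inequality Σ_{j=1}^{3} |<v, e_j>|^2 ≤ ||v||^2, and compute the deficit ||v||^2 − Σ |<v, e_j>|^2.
Σ |<v, e_j>|^2 = 1169/141; ||v||^2 = 18; deficit = 1369/141

Write each e_j = u_j / sqrt(<u_j, u_j>) where u_j is the displayed integer vector. Then <v, e_j> = <v, u_j> / sqrt(<u_j, u_j>), so |<v, e_j>|^2 = <v, u_j>^2 / <u_j, u_j>.
Coefficients: <v, e_1> = 2/sqrt(9), <v, e_2> = 49/sqrt(369), <v, e_3> = 88/sqrt(5781).
Square and sum: Σ |<v, e_j>|^2 = 1169/141.
Compute ||v||^2 = v·v = 18.
Deficit = 18 − 1169/141 = 1369/141 ≥ 0, confirming Bessel's inequality. (The deficit equals ||v − Σ <v,e_j> e_j||^2, the squared distance from v to span{e_j}.)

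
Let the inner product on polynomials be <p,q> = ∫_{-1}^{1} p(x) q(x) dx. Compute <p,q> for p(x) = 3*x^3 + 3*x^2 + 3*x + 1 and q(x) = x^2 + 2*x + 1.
<p,q> = 184/15

Expand the product: p(x)·q(x) = 3*x^5 + 9*x^4 + 12*x^3 + 10*x^2 + 5*x + 1.
∫_{-1}^{1} of each monomial x^k gives [2/(k+1) if k even, 0 if k odd]. Integrating term-by-term (or equivalently evaluating the antiderivative F(x) = x^6/2 + 9*x^5/5 + 3*x^4 + 10*x^3/3 + 5*x^2/2 + x at the endpoints):
  F(1) − F(−1) = 182/15 − (-2/15) = 184/15.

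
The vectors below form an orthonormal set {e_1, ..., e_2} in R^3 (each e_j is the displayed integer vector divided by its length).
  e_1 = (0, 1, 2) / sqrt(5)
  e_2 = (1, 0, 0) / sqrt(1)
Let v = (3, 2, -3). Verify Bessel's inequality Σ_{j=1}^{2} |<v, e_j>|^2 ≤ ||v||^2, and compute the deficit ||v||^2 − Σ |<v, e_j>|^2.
Σ |<v, e_j>|^2 = 61/5; ||v||^2 = 22; deficit = 49/5

Write each e_j = u_j / sqrt(<u_j, u_j>) where u_j is the displayed integer vector. Then <v, e_j> = <v, u_j> / sqrt(<u_j, u_j>), so |<v, e_j>|^2 = <v, u_j>^2 / <u_j, u_j>.
Coefficients: <v, e_1> = -4/sqrt(5), <v, e_2> = 3/sqrt(1).
Square and sum: Σ |<v, e_j>|^2 = 61/5.
Compute ||v||^2 = v·v = 22.
Deficit = 22 − 61/5 = 49/5 ≥ 0, confirming Bessel's inequality. (The deficit equals ||v − Σ <v,e_j> e_j||^2, the squared distance from v to span{e_j}.)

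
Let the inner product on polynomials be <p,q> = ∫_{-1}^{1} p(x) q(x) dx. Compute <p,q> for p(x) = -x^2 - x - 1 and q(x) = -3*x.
<p,q> = 2

Expand the product: p(x)·q(x) = 3*x^3 + 3*x^2 + 3*x.
∫_{-1}^{1} of each monomial x^k gives [2/(k+1) if k even, 0 if k odd]. Integrating term-by-term (or equivalently evaluating the antiderivative F(x) = 3*x^4/4 + x^3 + 3*x^2/2 at the endpoints):
  F(1) − F(−1) = 13/4 − (5/4) = 2.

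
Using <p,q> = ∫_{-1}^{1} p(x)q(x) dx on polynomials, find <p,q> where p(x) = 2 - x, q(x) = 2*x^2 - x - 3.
<p,q> = -26/3

Expand the product: p(x)·q(x) = -2*x^3 + 5*x^2 + x - 6.
∫_{-1}^{1} of each monomial x^k gives [2/(k+1) if k even, 0 if k odd]. Integrating term-by-term (or equivalently evaluating the antiderivative F(x) = -x^4/2 + 5*x^3/3 + x^2/2 - 6*x at the endpoints):
  F(1) − F(−1) = -13/3 − (13/3) = -26/3.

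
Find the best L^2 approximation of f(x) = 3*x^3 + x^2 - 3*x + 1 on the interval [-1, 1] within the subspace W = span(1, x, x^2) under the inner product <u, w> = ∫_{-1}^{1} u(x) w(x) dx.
g(x) = x^2 - 6*x/5 + 1

The best approximation g ∈ W is the orthogonal projection of f onto W. Writing g = a_0 + a_1 x + a_2 x^2, the coefficients solve the normal equations G · a = b where
  G_{ij} = <φ_i, φ_j> and b_i = <f, φ_i>, with φ_0 = 1, φ_1 = x, φ_2 = x^2.
G =
  [2, 0, 2/3]
  [0, 2/3, 0]
  [2/3, 0, 2/5],
b = (8/3, -4/5, 16/15).
Solving gives a_0 = 1, a_1 = -6/5, a_2 = 1, so
  g(x) = x^2 - 6*x/5 + 1.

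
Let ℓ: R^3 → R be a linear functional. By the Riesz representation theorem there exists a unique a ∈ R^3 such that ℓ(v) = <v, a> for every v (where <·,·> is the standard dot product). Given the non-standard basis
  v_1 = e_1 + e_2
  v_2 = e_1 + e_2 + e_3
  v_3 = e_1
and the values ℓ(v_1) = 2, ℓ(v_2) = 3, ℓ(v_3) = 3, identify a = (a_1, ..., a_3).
a = (3, -1, 1)

Write a = (a_1, ..., a_3) in the standard basis. For each basis vector v_i, ℓ(v_i) = <v_i, a> is a linear equation in the a_j's. Collect the n equations into a matrix system V a = ℓ, where row i of V is v_i (expressed in the standard basis). Since V is invertible (lower-triangular with 1s on the diagonal, up to permutation), solve by back-substitution:
  V =
[[1, 1, 0],
 [1, 1, 1],
 [1, 0, 0]]
  V a = (2, 3, 3)
Solving gives a = (3, -1, 1).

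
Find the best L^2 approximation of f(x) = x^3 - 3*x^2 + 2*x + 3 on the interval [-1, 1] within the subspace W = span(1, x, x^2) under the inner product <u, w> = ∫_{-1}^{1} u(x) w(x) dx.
g(x) = -3*x^2 + 13*x/5 + 3

The best approximation g ∈ W is the orthogonal projection of f onto W. Writing g = a_0 + a_1 x + a_2 x^2, the coefficients solve the normal equations G · a = b where
  G_{ij} = <φ_i, φ_j> and b_i = <f, φ_i>, with φ_0 = 1, φ_1 = x, φ_2 = x^2.
G =
  [2, 0, 2/3]
  [0, 2/3, 0]
  [2/3, 0, 2/5],
b = (4, 26/15, 4/5).
Solving gives a_0 = 3, a_1 = 13/5, a_2 = -3, so
  g(x) = -3*x^2 + 13*x/5 + 3.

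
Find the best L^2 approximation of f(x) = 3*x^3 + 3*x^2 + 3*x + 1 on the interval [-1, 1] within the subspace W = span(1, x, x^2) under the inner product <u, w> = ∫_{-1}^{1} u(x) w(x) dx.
g(x) = 3*x^2 + 24*x/5 + 1

The best approximation g ∈ W is the orthogonal projection of f onto W. Writing g = a_0 + a_1 x + a_2 x^2, the coefficients solve the normal equations G · a = b where
  G_{ij} = <φ_i, φ_j> and b_i = <f, φ_i>, with φ_0 = 1, φ_1 = x, φ_2 = x^2.
G =
  [2, 0, 2/3]
  [0, 2/3, 0]
  [2/3, 0, 2/5],
b = (4, 16/5, 28/15).
Solving gives a_0 = 1, a_1 = 24/5, a_2 = 3, so
  g(x) = 3*x^2 + 24*x/5 + 1.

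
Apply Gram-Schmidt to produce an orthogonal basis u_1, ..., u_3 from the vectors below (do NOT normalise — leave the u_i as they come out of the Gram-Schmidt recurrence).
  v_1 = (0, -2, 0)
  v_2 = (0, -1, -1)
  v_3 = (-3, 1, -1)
Orthogonal basis:
  u_1 = (0, -2, 0)
  u_2 = (0, 0, -1)
  u_3 = (-3, 0, 0)

Apply the Gram-Schmidt recurrence
  u_1 = v_1
  u_i = v_i − Σ_{j<i} ((v_i · u_j) / (u_j · u_j)) · u_j.

Step by step this gives:
  u_1 = (0, -2, 0)
  u_2 = (0, 0, -1)
  u_3 = (-3, 0, 0)

Orthogonality check:
  u_2 · u_1 = 0 (should be 0)
  u_3 · u_1 = 0 (should be 0)
  u_3 · u_2 = 0 (should be 0)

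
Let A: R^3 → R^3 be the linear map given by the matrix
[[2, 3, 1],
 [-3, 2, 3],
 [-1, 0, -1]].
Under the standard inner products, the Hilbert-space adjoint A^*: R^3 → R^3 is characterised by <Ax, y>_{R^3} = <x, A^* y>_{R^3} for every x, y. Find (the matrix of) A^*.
A^* = A^T =
[[2, -3, -1],
 [3, 2, 0],
 [1, 3, -1]]

For real matrices with standard dot products, the defining identity <Ax, y> = <x, A^* y> gives (Ax)^T y = x^T (A^*) y, i.e. x^T A^T y = x^T (A^*) y. Since this holds for all x, y, we must have A^* = A^T. Therefore
A^* =
[[2, -3, -1],
 [3, 2, 0],
 [1, 3, -1]].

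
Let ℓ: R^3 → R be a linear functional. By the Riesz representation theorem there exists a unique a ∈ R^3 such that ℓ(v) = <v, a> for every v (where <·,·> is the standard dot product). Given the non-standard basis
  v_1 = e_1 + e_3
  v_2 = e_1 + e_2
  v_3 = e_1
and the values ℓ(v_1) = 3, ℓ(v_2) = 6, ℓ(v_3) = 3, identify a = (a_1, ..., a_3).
a = (3, 3, 0)

Write a = (a_1, ..., a_3) in the standard basis. For each basis vector v_i, ℓ(v_i) = <v_i, a> is a linear equation in the a_j's. Collect the n equations into a matrix system V a = ℓ, where row i of V is v_i (expressed in the standard basis). Since V is invertible (lower-triangular with 1s on the diagonal, up to permutation), solve by back-substitution:
  V =
[[1, 0, 1],
 [1, 1, 0],
 [1, 0, 0]]
  V a = (3, 6, 3)
Solving gives a = (3, 3, 0).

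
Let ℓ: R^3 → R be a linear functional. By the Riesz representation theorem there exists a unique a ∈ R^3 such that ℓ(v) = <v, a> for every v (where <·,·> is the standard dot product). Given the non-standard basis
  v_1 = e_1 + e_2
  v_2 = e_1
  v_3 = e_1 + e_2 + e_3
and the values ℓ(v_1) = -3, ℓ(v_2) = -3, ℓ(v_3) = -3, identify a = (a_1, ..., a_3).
a = (-3, 0, 0)

Write a = (a_1, ..., a_3) in the standard basis. For each basis vector v_i, ℓ(v_i) = <v_i, a> is a linear equation in the a_j's. Collect the n equations into a matrix system V a = ℓ, where row i of V is v_i (expressed in the standard basis). Since V is invertible (lower-triangular with 1s on the diagonal, up to permutation), solve by back-substitution:
  V =
[[1, 1, 0],
 [1, 0, 0],
 [1, 1, 1]]
  V a = (-3, -3, -3)
Solving gives a = (-3, 0, 0).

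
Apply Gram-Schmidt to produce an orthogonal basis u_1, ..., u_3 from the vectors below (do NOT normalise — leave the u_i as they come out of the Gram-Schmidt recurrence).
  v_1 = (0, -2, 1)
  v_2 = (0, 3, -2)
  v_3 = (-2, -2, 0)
Orthogonal basis:
  u_1 = (0, -2, 1)
  u_2 = (0, -1/5, -2/5)
  u_3 = (-2, 0, 0)

Apply the Gram-Schmidt recurrence
  u_1 = v_1
  u_i = v_i − Σ_{j<i} ((v_i · u_j) / (u_j · u_j)) · u_j.

Step by step this gives:
  u_1 = (0, -2, 1)
  u_2 = (0, -1/5, -2/5)
  u_3 = (-2, 0, 0)

Orthogonality check:
  u_2 · u_1 = 0 (should be 0)
  u_3 · u_1 = 0 (should be 0)
  u_3 · u_2 = 0 (should be 0)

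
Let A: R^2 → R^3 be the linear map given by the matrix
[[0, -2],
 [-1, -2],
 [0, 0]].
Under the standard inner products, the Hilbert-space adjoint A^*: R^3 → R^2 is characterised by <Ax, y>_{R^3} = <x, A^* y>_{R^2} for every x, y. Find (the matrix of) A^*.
A^* = A^T =
[[0, -1, 0],
 [-2, -2, 0]]

For real matrices with standard dot products, the defining identity <Ax, y> = <x, A^* y> gives (Ax)^T y = x^T (A^*) y, i.e. x^T A^T y = x^T (A^*) y. Since this holds for all x, y, we must have A^* = A^T. Therefore
A^* =
[[0, -1, 0],
 [-2, -2, 0]].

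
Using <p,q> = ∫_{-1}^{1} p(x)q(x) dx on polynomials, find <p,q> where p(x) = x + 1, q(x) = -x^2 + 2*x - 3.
<p,q> = -16/3

Expand the product: p(x)·q(x) = -x^3 + x^2 - x - 3.
∫_{-1}^{1} of each monomial x^k gives [2/(k+1) if k even, 0 if k odd]. Integrating term-by-term (or equivalently evaluating the antiderivative F(x) = -x^4/4 + x^3/3 - x^2/2 - 3*x at the endpoints):
  F(1) − F(−1) = -41/12 − (23/12) = -16/3.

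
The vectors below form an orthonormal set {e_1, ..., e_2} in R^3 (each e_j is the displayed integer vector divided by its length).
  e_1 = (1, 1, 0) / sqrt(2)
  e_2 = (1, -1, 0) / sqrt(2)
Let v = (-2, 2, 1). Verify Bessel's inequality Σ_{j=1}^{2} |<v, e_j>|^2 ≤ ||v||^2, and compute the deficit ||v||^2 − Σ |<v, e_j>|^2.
Σ |<v, e_j>|^2 = 8; ||v||^2 = 9; deficit = 1

Write each e_j = u_j / sqrt(<u_j, u_j>) where u_j is the displayed integer vector. Then <v, e_j> = <v, u_j> / sqrt(<u_j, u_j>), so |<v, e_j>|^2 = <v, u_j>^2 / <u_j, u_j>.
Coefficients: <v, e_1> = 0/sqrt(2), <v, e_2> = -4/sqrt(2).
Square and sum: Σ |<v, e_j>|^2 = 8.
Compute ||v||^2 = v·v = 9.
Deficit = 9 − 8 = 1 ≥ 0, confirming Bessel's inequality. (The deficit equals ||v − Σ <v,e_j> e_j||^2, the squared distance from v to span{e_j}.)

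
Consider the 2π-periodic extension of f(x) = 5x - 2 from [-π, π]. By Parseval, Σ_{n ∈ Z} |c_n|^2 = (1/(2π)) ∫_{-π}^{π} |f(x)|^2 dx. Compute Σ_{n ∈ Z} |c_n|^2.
Σ |c_n|^2 = 25π^2/3 + 4

Expand and integrate term by term over [-π, π]:
  ∫ (5x)^2 dx = 25·(2π^3/3); ∫ 2·5·(-2)·x dx = 0 (odd integrand); ∫ (-2)^2 dx = 4·2π.
So (1/(2π)) ∫_{-π}^{π} (5x - 2)^2 dx = 25π^2/3 + 4 = 25π^2/3 + 4.
Parseval ⇒ Σ |c_n|^2 = 25π^2/3 + 4.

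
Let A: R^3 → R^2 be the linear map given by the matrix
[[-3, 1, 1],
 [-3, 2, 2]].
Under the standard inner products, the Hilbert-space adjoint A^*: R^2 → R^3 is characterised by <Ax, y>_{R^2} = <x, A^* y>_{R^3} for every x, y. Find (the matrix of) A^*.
A^* = A^T =
[[-3, -3],
 [1, 2],
 [1, 2]]

For real matrices with standard dot products, the defining identity <Ax, y> = <x, A^* y> gives (Ax)^T y = x^T (A^*) y, i.e. x^T A^T y = x^T (A^*) y. Since this holds for all x, y, we must have A^* = A^T. Therefore
A^* =
[[-3, -3],
 [1, 2],
 [1, 2]].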